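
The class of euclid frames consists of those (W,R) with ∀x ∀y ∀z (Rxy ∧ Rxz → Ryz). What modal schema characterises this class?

◇r → □◇r

The condition is the Euclidean property. The 5 schema ◇r → □◇r defines it.
Suppose ◇r→□◇r is valid. Take Rxy, Rxz and set V(r)={y}. Then ◇r at x, so □◇r at x, so ◇r at z, so some w with Rzw has r; w=y, i.e. Rzy. By symmetry of the argument, Ryz.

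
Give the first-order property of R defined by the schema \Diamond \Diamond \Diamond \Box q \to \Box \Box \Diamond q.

\forall x \forall y \forall z ((x R^3 y \wedge x R^2 z) \to \exists w (yRw \wedge zRw))

This is a Sahlqvist (Geach-type) schema ◇^3□^1q → □^2◇^1q.
Minimal-valuation argument: fix x; take any y with xR^3y and any z with xR^2z. Set V(q) to the set of worlds R-reachable from y in exactly 1 step. Then □^1q holds at y, so the antecedent holds at x; validity forces ◇^1q at z, giving a w with zR^1w and yR^1w.
First-order correspondent: \forall x \forall y \forall z ((x R^3 y \wedge x R^2 z) \to \exists w (yRw \wedge zRw)).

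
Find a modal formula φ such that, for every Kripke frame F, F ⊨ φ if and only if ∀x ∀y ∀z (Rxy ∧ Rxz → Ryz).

The condition is the Euclidean property. The 5 schema ◇q → □◇q defines it.
Suppose ◇q→□◇q is valid. Take Rxy, Rxz and set V(q)={y}. Then ◇q at x, so □◇q at x, so ◇q at z, so some w with Rzw has q; w=y, i.e. Rzy. By symmetry of the argument, Ryz.

◇q → □◇q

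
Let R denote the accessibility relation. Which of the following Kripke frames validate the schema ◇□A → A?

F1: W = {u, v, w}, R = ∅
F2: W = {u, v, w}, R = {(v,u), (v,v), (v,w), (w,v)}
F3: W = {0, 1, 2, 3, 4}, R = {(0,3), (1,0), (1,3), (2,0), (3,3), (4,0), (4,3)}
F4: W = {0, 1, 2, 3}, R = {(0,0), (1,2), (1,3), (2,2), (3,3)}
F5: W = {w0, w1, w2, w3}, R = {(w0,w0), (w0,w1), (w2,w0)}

F1

Frame correspondent (Sahlqvist): ∀x ∀y (xRy → ∃w (yRw ∧ x = w)) — i.e. a generalized confluence (Geach) condition.
F1: ✓.
F2: fails — vRu but no t with uRt and v=t.
F3: fails — 0R3 but no w with 3Rw and 0=w.
F4: fails — 1R2 but no w with 2Rw and 1=w.
F5: fails — w0Rw1 but no w with w1Rw and w0=w.
Valid on: F1.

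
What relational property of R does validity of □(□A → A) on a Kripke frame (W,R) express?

Suppose □(□A→A) is valid. Take Rxy and set V(A)={w : Ryw}. Then at y, □A holds; since □(□A→A) at x, □A→A at y, so A at y, i.e. Ryy.

Shift-reflexivity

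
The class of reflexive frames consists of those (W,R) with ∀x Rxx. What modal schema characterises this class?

The condition is reflexivity. The T schema □ψ → ψ defines it.
Suppose □ψ→ψ is valid. At any x set V(ψ)={w : Rxw}. Then □ψ holds at x, so ψ holds at x, i.e. Rxx.

□ψ → ψ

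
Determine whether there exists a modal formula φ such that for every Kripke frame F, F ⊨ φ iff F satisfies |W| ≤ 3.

Modal frame validity is preserved under disjoint unions.
Any modal formula valid on each of 4 disjoint one-world frames is valid on their disjoint union (validity is preserved under disjoint unions). Each one-world frame has |W|=1≤3, but the union has |W|=4.
Hence having at most 3 worlds is not modally definable.

Not definable by any modal formula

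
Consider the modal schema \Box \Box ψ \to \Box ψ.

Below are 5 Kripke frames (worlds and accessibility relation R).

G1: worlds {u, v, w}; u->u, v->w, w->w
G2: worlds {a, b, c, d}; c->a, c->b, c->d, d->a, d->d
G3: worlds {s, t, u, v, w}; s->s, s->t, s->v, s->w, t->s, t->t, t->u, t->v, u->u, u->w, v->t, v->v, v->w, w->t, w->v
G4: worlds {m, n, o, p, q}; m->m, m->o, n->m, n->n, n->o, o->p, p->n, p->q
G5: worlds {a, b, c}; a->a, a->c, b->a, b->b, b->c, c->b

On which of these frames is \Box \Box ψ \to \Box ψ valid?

The schema corresponds to density: \forall x \forall y (Rxy \to \exists z (Rxz \wedge Rzy)).
G1: ✓.
G2: fails — Rcb but no z with Rcz and Rzb.
G3: ✓.
G4: fails — Rop but no z with Roz and Rzp.
G5: ✓.

G1, G3, G5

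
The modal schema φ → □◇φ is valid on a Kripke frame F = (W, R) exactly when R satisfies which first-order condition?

This is the B axiom.
It corresponds to symmetry: ∀x ∀y (Rxy → Ryx).

symmetry: ∀x ∀y (Rxy → Ryx)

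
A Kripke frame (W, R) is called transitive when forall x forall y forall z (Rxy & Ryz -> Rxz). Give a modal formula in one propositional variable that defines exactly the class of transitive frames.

□q → □□q

This is transitivity; the standard corresponding axiom is 4: □q → □□q.
Suppose □q→□□q is valid. Take Rxy, Ryz and set V(q)={w : Rxw}. Then □q at x, so □□q at x, so □q at y, so q at z, i.e. Rxz.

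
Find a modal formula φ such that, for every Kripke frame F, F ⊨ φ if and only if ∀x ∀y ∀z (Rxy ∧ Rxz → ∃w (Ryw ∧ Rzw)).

◇□r → □◇r

This is convergence; the standard corresponding axiom is .2: ◇□r → □◇r.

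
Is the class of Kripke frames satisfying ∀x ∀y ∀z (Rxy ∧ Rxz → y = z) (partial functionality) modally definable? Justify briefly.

Definable; ◇r → □r defines it

The condition is partial functionality. A defining modal formula is ◇r → □r.
Suppose ◇r→□r is valid. Take Rxy, Rxz and set V(r)={y}. Then ◇r at x, so □r at x, so r at z, i.e. z=y.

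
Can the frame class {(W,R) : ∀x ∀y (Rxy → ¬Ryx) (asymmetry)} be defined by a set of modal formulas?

Not modally definable

Any modally definable frame class is closed under surjective bounded morphisms.
The 4-cycle (worlds 0,1,2,3 with 0→1→2→3→0) is asymmetric. Mapping every world to a single reflexive point • is a surjective bounded morphism, and the reflexive point is not asymmetric (R•• but asymmetry requires ¬R••).
So the class is not modally definable.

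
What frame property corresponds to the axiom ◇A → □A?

This schema is the CD axiom.
It corresponds to partial functionality: ∀x ∀y ∀z (Rxy ∧ Rxz → y = z).

Partial functionality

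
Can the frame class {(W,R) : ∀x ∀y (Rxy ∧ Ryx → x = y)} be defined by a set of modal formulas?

Modal frame validity is preserved under surjective bounded morphisms.
The 6-cycle (worlds a,b,c,d,e,f with a→b→c→d→e→f→a) is antisymmetric. Sending even-indexed worlds to • and odd-indexed worlds to ∘ is a surjective bounded morphism onto the two-world frame with •↔∘, which is not antisymmetric.
Hence antisymmetry is not modally definable.

No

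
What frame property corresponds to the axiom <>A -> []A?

Suppose ◇A→□A is valid. Take Rxy, Rxz and set V(A)={y}. Then ◇A at x, so □A at x, so A at z, i.e. z=y.

Partial functionality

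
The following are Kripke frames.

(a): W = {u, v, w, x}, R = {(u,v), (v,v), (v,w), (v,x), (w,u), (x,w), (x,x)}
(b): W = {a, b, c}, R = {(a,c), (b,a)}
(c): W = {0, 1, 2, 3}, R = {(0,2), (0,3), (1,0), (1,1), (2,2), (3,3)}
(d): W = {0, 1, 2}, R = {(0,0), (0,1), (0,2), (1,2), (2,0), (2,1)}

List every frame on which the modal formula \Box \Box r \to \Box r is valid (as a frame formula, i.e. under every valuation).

(c)

The schema corresponds to density: \forall x \forall y (Rxy \to \exists z (Rxz \wedge Rzy)).
(a): fails — Rwu but no z with Rwz and Rzu.
(b): fails — Rac but no z with Raz and Rzc.
(c): satisfies the condition.
(d): fails — R12 but no z with R1z and Rz2.
Valid on: (c).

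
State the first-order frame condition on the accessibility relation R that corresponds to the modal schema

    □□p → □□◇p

∀x ∀z (xR²z → ∃w (xR²w ∧ zRw))

This is a Sahlqvist (Geach-type) schema ◇^0□^2p → □^2◇^1p.
First-order correspondent: ∀x ∀z (xR²z → ∃w (xR²w ∧ zRw)).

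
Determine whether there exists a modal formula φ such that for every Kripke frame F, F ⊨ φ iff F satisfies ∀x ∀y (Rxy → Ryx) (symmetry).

Yes: it is symmetry, defined by the B schema q → □◇q.
Suppose q→□◇q is valid. Take Rxy and set V(q)={x}. Then q at x, so □◇q at x, so ◇q at y, so some z with Ryz has q; z=x, i.e. Ryx.

Yes, by q → □◇q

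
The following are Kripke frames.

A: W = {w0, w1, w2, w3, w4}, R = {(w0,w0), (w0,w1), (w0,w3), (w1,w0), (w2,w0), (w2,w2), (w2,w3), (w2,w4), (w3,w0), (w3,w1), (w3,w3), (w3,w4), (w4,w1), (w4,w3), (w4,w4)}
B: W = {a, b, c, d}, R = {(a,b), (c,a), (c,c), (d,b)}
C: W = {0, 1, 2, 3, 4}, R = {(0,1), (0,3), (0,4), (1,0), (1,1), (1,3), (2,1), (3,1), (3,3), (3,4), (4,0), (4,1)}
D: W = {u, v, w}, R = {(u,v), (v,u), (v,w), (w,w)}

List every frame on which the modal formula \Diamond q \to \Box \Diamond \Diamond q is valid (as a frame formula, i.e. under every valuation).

C

The schema corresponds to a generalized confluence (Geach) condition: \forall x \forall y \forall z ((xRy \wedge xRz) \to \exists w (y = w \wedge z R^2 w)).
A: fails — w2Rw2, w2Rw0 but no w with w2=w and w0R²w.
B: fails — aRb, aRb but no w with b=w and bR²w.
C: holds.
D: fails — vRu, vRw but no t with u=t and wR²t.
Valid on: C.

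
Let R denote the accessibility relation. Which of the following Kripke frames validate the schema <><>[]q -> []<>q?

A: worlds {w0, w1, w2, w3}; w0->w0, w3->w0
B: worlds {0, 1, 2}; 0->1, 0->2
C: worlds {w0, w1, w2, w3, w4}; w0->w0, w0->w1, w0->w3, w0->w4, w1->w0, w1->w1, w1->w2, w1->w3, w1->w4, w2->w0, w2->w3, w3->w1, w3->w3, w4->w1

A, B

The schema corresponds to a generalized confluence (Geach) condition: forall x forall y forall z ((x R^2 y & xRz) -> exists w (yRw & zRw)).
A: holds.
B: holds.
C: fails — w0R²w2, w0Rw4 but no w with w2Rw and w4Rw.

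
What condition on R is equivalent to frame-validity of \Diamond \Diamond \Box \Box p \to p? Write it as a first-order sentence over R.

This is a Sahlqvist (Geach-type) schema ◇^2□^2p → □^0◇^0p.
Minimal-valuation argument: fix x; take any y with xR^2y and any z with xR^0z. Set V(p) to the set of worlds R-reachable from y in exactly 2 steps. Then □^2p holds at y, so the antecedent holds at x; validity forces ◇^0p at z, giving a w with zR^0w and yR^2w.
First-order correspondent: \forall x \forall y (x R^2 y \to \exists w (y R^2 w \wedge x = w)).

\forall x \forall y (x R^2 y \to \exists w (y R^2 w \wedge x = w))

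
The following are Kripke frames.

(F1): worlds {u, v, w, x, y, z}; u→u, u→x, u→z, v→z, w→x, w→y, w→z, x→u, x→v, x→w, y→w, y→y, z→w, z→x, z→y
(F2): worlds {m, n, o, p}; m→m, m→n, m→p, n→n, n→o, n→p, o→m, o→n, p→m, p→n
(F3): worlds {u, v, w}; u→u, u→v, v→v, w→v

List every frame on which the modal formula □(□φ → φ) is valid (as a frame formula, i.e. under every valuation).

(F3)

This is the axiom for shift-reflexivity; its first-order frame correspondent is ∀x ∀y (Rxy → Ryy).
(F1): fails — Rxw but not Rww.
(F2): fails — Rno but not Roo.
(F3): satisfies the condition.
Valid on: (F3).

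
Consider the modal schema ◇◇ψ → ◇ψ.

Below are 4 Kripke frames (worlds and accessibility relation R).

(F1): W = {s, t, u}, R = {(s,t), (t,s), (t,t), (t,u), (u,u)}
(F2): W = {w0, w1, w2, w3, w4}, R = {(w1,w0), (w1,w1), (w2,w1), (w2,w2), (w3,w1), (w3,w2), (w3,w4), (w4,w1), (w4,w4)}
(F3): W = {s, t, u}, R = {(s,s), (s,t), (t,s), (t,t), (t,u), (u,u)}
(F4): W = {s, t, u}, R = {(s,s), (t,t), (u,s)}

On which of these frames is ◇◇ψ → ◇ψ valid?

(F4)

Frame correspondent (Sahlqvist): ∀x ∀y ∀z (Rxy ∧ Ryz → Rxz) — i.e. transitivity.
(F1): fails — Rst and Rts but not Rss.
(F2): fails — Rw3w1 and Rw1w0 but not Rw3w0.
(F3): fails — Rst and Rtu but not Rsu.
(F4): satisfies the condition.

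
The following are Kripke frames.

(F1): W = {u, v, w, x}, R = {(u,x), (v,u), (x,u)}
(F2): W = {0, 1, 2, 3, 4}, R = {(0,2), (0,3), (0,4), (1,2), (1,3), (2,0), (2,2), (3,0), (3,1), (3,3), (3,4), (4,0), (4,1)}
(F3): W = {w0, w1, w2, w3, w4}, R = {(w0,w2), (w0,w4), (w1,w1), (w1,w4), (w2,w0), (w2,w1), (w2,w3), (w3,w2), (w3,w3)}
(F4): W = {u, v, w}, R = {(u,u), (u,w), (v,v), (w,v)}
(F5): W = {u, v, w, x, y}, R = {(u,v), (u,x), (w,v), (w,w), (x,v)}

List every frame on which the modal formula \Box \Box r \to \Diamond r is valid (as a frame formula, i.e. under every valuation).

Frame correspondent (Sahlqvist): \forall x \exists w (x R^2 w \wedge xRw) — i.e. a generalized confluence (Geach) condition.
(F1): fails — at u but no t with uR²t and uRt.
(F2): fails — at 4 but no w with 4R²w and 4Rw.
(F3): fails — at w0 but no w with w0R²w and w0Rw.
(F4): satisfies the condition.
(F5): fails — at v but no t with vR²t and vRt.
Valid on: (F4).

(F4)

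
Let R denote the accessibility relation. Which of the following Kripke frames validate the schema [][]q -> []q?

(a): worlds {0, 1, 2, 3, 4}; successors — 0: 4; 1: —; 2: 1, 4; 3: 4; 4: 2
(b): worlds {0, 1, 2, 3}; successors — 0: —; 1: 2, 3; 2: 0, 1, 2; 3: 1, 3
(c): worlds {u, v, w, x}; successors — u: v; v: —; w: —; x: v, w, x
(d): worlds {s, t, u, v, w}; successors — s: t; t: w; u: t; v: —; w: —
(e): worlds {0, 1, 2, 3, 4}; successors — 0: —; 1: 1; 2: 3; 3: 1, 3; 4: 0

The schema corresponds to density: forall x forall y (Rxy -> exists z (Rxz & Rzy)).
(a): fails — R34 but no z with R3z and Rz4.
(b): holds.
(c): fails — Ruv but no z with Ruz and Rzv.
(d): fails — Rtw but no z with Rtz and Rzw.
(e): fails — R40 but no z with R4z and Rz0.

(b)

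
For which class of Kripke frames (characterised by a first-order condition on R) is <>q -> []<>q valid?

The Euclidean property

Suppose ◇q→□◇q is valid. Take Rxy, Rxz and set V(q)={y}. Then ◇q at x, so □◇q at x, so ◇q at z, so some w with Rzw has q; w=y, i.e. Rzy. By symmetry of the argument, Ryz.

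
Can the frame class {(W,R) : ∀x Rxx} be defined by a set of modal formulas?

Yes — defined by □r → r

Yes: it is reflexivity, defined by the T schema □r → r.
Suppose □r→r is valid. At any x set V(r)={w : Rxw}. Then □r holds at x, so r holds at x, i.e. Rxx.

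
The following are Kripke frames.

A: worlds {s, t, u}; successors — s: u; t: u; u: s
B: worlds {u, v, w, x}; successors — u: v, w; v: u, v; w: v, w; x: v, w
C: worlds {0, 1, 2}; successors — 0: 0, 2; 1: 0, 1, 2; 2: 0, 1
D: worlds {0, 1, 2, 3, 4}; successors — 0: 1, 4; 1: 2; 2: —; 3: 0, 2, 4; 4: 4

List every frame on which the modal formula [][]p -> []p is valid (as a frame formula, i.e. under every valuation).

B, C

Frame correspondent (Sahlqvist): forall x forall y (Rxy -> exists z (Rxz & Rzy)) — i.e. density.
A: fails — Rsu but no z with Rsz and Rzu.
B: condition met.
C: condition met.
D: fails — R32 but no z with R3z and Rz2.
Valid on: B, C.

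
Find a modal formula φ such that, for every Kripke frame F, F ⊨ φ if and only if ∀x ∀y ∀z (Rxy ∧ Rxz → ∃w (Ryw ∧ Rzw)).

◇□p → □◇p

A defining formula is ◇□p → □◇p (the .2 axiom).
Suppose ◇□p→□◇p is valid. Take Rxy, Rxz and set V(p)={w : Ryw}. Then □p at y so ◇□p at x, so □◇p at x, so ◇p at z, giving w with Rzw and Ryw.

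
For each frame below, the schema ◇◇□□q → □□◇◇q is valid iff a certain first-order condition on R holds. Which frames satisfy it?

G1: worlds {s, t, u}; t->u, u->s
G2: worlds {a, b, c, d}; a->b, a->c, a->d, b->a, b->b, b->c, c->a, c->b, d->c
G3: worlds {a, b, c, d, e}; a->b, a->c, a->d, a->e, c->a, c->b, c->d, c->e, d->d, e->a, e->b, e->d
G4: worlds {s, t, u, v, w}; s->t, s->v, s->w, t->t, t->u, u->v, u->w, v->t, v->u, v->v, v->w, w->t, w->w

This is the axiom for a generalized confluence (Geach) condition; its first-order frame correspondent is ∀x ∀y ∀z ((xR²y ∧ xR²z) → ∃w (yR²w ∧ zR²w)).
G1: fails — tR²s, tR²s but no w with sR²w and sR²w.
G2: satisfies the condition.
G3: fails — aR²a, aR²b but no w with aR²w and bR²w.
G4: satisfies the condition.

G2, G4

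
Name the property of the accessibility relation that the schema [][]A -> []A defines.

density: forall x forall y (Rxy -> exists z (Rxz & Rzy))

Suppose □□A→□A is valid. Take Rxy and set V(A)={w : xR²w}. Then □□A at x, so □A at x, so A at y, i.e. ∃z(Rxz∧Rzy).
Conversely, on a frame with density the schema holds at every world under every valuation.
Frame condition: forall x forall y (Rxy -> exists z (Rxz & Rzy)).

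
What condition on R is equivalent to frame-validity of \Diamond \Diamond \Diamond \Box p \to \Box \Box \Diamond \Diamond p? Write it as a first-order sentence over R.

This is a Sahlqvist (Geach-type) schema ◇^3□^1p → □^2◇^2p.
Minimal-valuation argument: fix x; take any y with xR^3y and any z with xR^2z. Set V(p) to the set of worlds R-reachable from y in exactly 1 step. Then □^1p holds at y, so the antecedent holds at x; validity forces ◇^2p at z, giving a w with zR^2w and yR^1w.
First-order correspondent: \forall x \forall y \forall z ((x R^3 y \wedge x R^2 z) \to \exists w (yRw \wedge z R^2 w)).

\forall x \forall y \forall z ((x R^3 y \wedge x R^2 z) \to \exists w (yRw \wedge z R^2 w))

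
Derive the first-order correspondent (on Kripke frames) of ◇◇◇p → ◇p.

This is a Sahlqvist (Geach-type) schema ◇^3□^0p → □^0◇^1p.
Minimal-valuation argument: fix x; take any y with xR^3y and any z with xR^0z. Set V(p) to the set of worlds R-reachable from y in exactly 0 steps. Then □^0p holds at y, so the antecedent holds at x; validity forces ◇^1p at z, giving a w with zR^1w and yR^0w.
First-order correspondent: ∀x ∀y (xR³y → ∃w (y = w ∧ xRw)).

∀x ∀y (xR³y → ∃w (y = w ∧ xRw))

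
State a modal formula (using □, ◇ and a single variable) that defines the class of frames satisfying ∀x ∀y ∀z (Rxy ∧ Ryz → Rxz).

□p → □□p

This is transitivity; the standard corresponding axiom is 4: □p → □□p.
Suppose □p→□□p is valid. Take Rxy, Ryz and set V(p)={w : Rxw}. Then □p at x, so □□p at x, so □p at y, so p at z, i.e. Rxz.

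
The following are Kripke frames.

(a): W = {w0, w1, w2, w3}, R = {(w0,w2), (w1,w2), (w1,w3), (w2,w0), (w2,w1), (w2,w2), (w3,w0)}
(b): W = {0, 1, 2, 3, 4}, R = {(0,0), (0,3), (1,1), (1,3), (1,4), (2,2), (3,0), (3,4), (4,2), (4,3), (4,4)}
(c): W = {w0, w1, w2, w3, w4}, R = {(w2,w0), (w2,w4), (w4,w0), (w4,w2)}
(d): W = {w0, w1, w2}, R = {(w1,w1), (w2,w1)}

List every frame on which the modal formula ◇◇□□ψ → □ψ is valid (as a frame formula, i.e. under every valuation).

Frame correspondent (Sahlqvist): ∀x ∀y ∀z ((xR²y ∧ xRz) → ∃w (yR²w ∧ z = w)) — i.e. a generalized confluence (Geach) condition.
(a): fails — w1R²w0, w1Rw3 but no w with w0R²w and w3=w.
(b): fails — 1R²0, 1R1 but no w with 0R²w and 1=w.
(c): fails — w2R²w0, w2Rw0 but no w with w0R²w and w0=w.
(d): satisfies the condition.
Valid on: (d).

(d)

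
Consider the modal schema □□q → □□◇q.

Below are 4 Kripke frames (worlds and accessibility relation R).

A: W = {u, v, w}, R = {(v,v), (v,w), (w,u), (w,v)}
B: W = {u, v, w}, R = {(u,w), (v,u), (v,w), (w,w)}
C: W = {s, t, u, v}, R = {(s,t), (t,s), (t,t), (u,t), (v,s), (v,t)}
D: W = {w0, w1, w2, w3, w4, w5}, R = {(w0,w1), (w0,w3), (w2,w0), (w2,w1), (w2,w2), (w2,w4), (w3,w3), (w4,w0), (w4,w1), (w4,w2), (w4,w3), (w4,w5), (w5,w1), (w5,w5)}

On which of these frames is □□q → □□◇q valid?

B, C

Frame correspondent (Sahlqvist): ∀x ∀z (xR²z → ∃w (xR²w ∧ zRw)) — i.e. a generalized confluence (Geach) condition.
A: fails — vR²u but no t with vR²t and uRt.
B: holds.
C: holds.
D: fails — w2R²w1 but no w with w2R²w and w1Rw.
Valid on: B, C.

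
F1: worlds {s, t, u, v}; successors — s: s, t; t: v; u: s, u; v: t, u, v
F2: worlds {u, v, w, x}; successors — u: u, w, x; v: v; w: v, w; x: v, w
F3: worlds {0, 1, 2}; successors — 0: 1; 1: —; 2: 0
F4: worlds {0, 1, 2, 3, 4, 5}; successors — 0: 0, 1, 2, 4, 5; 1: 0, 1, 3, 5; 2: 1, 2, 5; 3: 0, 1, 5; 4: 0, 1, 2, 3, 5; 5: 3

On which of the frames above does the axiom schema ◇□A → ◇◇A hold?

F1, F2, F4

Frame correspondent (Sahlqvist): ∀x ∀y (xRy → ∃w (yRw ∧ xR²w)) — i.e. a generalized confluence (Geach) condition.
F1: satisfies the condition.
F2: satisfies the condition.
F3: fails — 0R1 but no w with 1Rw and 0R²w.
F4: satisfies the condition.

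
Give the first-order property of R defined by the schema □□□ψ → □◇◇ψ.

∀x ∀z (xRz → ∃w (xR³w ∧ zR²w))

This is a Sahlqvist (Geach-type) schema ◇^0□^3ψ → □^1◇^2ψ.
First-order correspondent: ∀x ∀z (xRz → ∃w (xR³w ∧ zR²w)).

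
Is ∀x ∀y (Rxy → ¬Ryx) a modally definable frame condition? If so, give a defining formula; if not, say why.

Not modally definable

Modal frame validity is preserved under surjective bounded morphisms.
The 5-cycle (worlds w0,w1,w2,w3,w4 with w0→w1→w2→w3→w4→w0) is asymmetric. Mapping every world to a single reflexive point • is a surjective bounded morphism, and the reflexive point is not asymmetric (R•• but asymmetry requires ¬R••).
So no modal formula (or set of formulas) defines exactly the asymmetric frames.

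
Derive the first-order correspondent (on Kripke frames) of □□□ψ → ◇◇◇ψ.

This is a Sahlqvist (Geach-type) schema ◇^0□^3ψ → □^0◇^3ψ.
First-order correspondent: ∀x ∃w (xR³w ∧ xR³w).

∀x ∃w (xR³w ∧ xR³w)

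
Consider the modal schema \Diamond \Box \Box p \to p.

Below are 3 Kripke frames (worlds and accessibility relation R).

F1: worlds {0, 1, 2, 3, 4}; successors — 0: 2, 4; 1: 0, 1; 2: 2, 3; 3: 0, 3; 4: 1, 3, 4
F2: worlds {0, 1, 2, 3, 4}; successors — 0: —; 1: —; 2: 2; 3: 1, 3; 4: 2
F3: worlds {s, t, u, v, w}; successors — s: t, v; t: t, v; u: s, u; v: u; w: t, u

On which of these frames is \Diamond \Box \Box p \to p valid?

F1

The schema corresponds to a generalized confluence (Geach) condition: \forall x \forall y (xRy \to \exists w (y R^2 w \wedge x = w)).
F1: condition met.
F2: fails — 3R1 but no w with 1R²w and 3=w.
F3: fails — sRt but no w* with tR²w* and s=w*.
Valid on: F1.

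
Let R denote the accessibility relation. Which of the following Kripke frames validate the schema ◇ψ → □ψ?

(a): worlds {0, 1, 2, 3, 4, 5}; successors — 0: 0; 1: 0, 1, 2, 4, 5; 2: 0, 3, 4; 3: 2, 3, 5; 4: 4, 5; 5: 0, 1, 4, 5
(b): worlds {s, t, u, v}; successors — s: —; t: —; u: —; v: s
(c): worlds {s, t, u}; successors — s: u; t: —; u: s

(b), (c)

This is the axiom for partial functionality; its first-order frame correspondent is ∀x ∀y ∀z (Rxy ∧ Rxz → y = z).
(a): fails — 1 sees both 0 and 1.
(b): holds.
(c): holds.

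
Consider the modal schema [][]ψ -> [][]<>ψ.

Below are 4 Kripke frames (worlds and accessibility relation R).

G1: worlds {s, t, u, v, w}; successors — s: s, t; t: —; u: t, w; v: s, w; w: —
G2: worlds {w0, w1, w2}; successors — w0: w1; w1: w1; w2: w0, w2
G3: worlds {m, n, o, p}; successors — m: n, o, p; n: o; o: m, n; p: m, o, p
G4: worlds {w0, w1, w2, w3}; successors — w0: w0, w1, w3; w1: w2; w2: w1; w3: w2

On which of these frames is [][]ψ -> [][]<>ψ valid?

G2

The schema corresponds to a generalized confluence (Geach) condition: forall x forall z (x R^2 z -> exists w (x R^2 w & zRw)).
G1: fails — sR²t but no w* with sR²w* and tRw*.
G2: ✓.
G3: fails — nR²n but no w with nR²w and nRw.
G4: fails — w1R²w1 but no w with w1R²w and w1Rw.
Valid on: G2.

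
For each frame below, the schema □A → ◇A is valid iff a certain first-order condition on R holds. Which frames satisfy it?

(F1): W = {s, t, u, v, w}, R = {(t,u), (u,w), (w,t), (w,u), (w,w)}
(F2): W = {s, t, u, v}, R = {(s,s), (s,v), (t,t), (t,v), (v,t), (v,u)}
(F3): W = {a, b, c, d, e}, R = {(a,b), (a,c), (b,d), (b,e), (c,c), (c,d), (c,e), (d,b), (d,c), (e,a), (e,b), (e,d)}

The schema corresponds to seriality: ∀x ∃y Rxy.
(F1): fails — world s has no successor.
(F2): fails — world u has no successor.
(F3): ✓.
Valid on: (F3).

(F3)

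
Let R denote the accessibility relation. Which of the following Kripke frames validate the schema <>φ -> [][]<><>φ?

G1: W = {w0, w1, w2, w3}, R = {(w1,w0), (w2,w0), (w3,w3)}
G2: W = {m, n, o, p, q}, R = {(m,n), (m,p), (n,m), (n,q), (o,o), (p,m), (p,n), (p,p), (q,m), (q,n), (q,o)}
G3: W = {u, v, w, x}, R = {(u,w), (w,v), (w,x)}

The schema corresponds to a generalized confluence (Geach) condition: forall x forall y forall z ((xRy & x R^2 z) -> exists w (y = w & z R^2 w)).
G1: holds.
G2: fails — nRm, nR²o but no w with m=w and oR²w.
G3: fails — uRw, uR²v but no t with w=t and vR²t.
Valid on: G1.

G1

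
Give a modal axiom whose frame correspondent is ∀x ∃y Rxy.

□ψ → ◇ψ

This is seriality; the standard corresponding axiom is D: □ψ → ◇ψ.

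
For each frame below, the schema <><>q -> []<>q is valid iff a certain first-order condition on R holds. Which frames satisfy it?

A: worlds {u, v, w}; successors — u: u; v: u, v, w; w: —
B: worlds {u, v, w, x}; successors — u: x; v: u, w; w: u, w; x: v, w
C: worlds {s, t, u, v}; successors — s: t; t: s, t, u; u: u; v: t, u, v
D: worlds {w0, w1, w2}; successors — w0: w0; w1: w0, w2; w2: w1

Frame correspondent (Sahlqvist): forall x forall y forall z ((x R^2 y & xRz) -> exists w (y = w & zRw)) — i.e. a generalized confluence (Geach) condition.
A: fails — vR²u, vRw but no t with u=t and wRt.
B: fails — vR²u, vRu but no t with u=t and uRt.
C: fails — tR²s, tRs but no w with s=w and sRw.
D: fails — w1R²w0, w1Rw2 but no w with w0=w and w2Rw.
Valid on no frame.

none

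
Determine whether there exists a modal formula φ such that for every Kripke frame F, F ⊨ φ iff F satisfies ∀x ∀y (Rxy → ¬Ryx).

Any modally definable frame class is closed under surjective bounded morphisms.
The 3-cycle (worlds a,b,c with a→b→c→a) is asymmetric. Mapping every world to a single reflexive point • is a surjective bounded morphism, and the reflexive point is not asymmetric (R•• but asymmetry requires ¬R••).
Hence asymmetry is not modally definable.

No — not modally definable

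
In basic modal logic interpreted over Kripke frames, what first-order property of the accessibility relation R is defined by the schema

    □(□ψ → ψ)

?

shift-reflexivity

Suppose □(□ψ→ψ) is valid. Take Rxy and set V(ψ)={w : Ryw}. Then at y, □ψ holds; since □(□ψ→ψ) at x, □ψ→ψ at y, so ψ at y, i.e. Ryy.
Conversely, on a frame with shift-reflexivity the schema holds at every world under every valuation.
Frame condition: ∀x ∀y (Rxy → Ryy).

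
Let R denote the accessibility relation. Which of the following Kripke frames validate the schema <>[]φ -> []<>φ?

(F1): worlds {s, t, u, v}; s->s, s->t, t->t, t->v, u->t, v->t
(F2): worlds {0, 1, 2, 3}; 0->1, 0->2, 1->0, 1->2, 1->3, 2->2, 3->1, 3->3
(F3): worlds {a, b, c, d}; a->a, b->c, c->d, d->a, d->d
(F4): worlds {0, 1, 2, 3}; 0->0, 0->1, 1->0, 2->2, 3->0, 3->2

Frame correspondent (Sahlqvist): forall x forall y forall z (Rxy & Rxz -> exists w (Ryw & Rzw)) — i.e. convergence.
(F1): ✓.
(F2): fails — R12 and R13 but 2 and 3 have no common successor.
(F3): ✓.
(F4): fails — R32 and R30 but 2 and 0 have no common successor.
Valid on: (F1), (F3).

(F1), (F3)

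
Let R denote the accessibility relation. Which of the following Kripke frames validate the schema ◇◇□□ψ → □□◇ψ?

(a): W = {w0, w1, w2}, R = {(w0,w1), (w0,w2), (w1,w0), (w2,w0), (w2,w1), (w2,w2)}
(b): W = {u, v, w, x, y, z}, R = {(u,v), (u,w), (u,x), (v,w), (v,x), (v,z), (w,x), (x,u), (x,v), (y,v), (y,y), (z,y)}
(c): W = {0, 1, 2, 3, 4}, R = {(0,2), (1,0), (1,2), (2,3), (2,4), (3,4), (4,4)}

(c)

Frame correspondent (Sahlqvist): ∀x ∀y ∀z ((xR²y ∧ xR²z) → ∃w (yR²w ∧ zRw)) — i.e. a generalized confluence (Geach) condition.
(a): fails — w0R²w1, w0R²w1 but no w with w1R²w and w1Rw.
(b): fails — uR²u, uR²z but no t with uR²t and zRt.
(c): ✓.
Valid on: (c).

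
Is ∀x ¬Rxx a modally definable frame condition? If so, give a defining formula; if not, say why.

Not definable by any modal formula

If a class were modally definable it would be closed under surjective bounded morphisms (Goldblatt–Thomason).
The 2-cycle (worlds 0,1 with 0→1→0) is irreflexive, and the map sending every world to a single reflexive point • is a surjective bounded morphism (forth: every edge maps to (•,•); back: every world has a successor). So any modal formula valid on the 2-cycle is also valid on the reflexive point, which is not irreflexive.
So no modal formula (or set of formulas) defines exactly the irreflexive frames.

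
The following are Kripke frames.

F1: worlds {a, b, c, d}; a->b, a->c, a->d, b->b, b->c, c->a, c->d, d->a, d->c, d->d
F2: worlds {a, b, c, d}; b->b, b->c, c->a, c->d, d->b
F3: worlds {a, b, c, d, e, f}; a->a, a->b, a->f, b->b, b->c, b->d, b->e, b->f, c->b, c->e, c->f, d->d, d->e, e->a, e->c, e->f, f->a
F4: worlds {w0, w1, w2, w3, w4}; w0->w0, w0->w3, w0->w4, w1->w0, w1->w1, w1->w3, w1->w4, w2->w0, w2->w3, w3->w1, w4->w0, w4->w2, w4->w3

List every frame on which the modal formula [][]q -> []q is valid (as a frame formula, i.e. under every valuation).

F1

This is the axiom for density; its first-order frame correspondent is forall x forall y (Rxy -> exists z (Rxz & Rzy)).
F1: satisfies the condition.
F2: fails — Rcd but no z with Rcz and Rzd.
F3: fails — Rec but no z with Rez and Rzc.
F4: fails — Rw4w2 but no z with Rw4z and Rzw2.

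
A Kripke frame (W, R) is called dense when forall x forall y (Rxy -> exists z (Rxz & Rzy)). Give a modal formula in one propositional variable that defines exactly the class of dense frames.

A defining formula is □□r → □r (the C4 axiom).
Suppose □□r→□r is valid. Take Rxy and set V(r)={w : xR²w}. Then □□r at x, so □r at x, so r at y, i.e. ∃z(Rxz∧Rzy).

□□r → □r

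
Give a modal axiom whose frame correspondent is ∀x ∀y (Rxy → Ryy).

The condition is shift-reflexivity. The T□ schema □(□s → s) defines it.
Suppose □(□s→s) is valid. Take Rxy and set V(s)={w : Ryw}. Then at y, □s holds; since □(□s→s) at x, □s→s at y, so s at y, i.e. Ryy.

□(□s → s)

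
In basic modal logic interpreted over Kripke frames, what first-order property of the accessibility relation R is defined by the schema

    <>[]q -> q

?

symmetry: forall x forall y (Rxy -> Ryx)

Equivalently (dual form): q → □◇q.
Suppose q→□◇q is valid. Take Rxy and set V(q)={x}. Then q at x, so □◇q at x, so ◇q at y, so some z with Ryz has q; z=x, i.e. Ryx.
Conversely, on a frame with symmetry the schema holds at every world under every valuation.
Frame condition: forall x forall y (Rxy -> Ryx).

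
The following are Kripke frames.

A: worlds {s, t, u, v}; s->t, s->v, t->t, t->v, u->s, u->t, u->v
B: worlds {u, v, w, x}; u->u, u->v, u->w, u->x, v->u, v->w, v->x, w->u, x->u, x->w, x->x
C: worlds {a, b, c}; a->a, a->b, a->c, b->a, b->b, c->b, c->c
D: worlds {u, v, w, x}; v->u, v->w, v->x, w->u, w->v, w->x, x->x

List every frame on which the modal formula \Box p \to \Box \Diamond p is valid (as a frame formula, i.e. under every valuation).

B, C

Frame correspondent (Sahlqvist): \forall x \forall z (xRz \to \exists w (xRw \wedge zRw)) — i.e. a generalized confluence (Geach) condition.
A: fails — sRv but no w with sRw and vRw.
B: satisfies the condition.
C: satisfies the condition.
D: fails — vRu but no t with vRt and uRt.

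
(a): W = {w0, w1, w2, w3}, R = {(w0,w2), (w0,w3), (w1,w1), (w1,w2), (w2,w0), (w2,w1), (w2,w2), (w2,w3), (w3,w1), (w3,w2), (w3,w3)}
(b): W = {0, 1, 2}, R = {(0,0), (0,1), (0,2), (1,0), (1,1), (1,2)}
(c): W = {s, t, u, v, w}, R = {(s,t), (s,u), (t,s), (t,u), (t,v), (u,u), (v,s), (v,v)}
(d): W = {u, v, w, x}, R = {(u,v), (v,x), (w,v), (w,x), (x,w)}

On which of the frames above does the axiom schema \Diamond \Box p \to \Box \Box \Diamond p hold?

This is the axiom for a generalized confluence (Geach) condition; its first-order frame correspondent is \forall x \forall y \forall z ((xRy \wedge x R^2 z) \to \exists w (yRw \wedge zRw)).
(a): holds.
(b): fails — 0R0, 0R²2 but no w with 0Rw and 2Rw.
(c): fails — sRu, sR²v but no w* with uRw* and vRw*.
(d): fails — uRv, uR²x but no t with vRt and xRt.

(a)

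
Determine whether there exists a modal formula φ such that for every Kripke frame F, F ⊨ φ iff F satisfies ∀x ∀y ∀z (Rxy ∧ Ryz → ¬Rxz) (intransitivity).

No — not modally definable

Modal frame validity is preserved under surjective bounded morphisms.
The 5-cycle (worlds a,b,c,d,e with a→b→c→d→e→a) is intransitive. Mapping every world to a single reflexive point • is a surjective bounded morphism; the reflexive point is not intransitive (R••∧R•• but R••).
So no modal formula (or set of formulas) defines exactly the intransitive frames.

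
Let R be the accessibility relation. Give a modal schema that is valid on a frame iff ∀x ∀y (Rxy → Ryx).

s → □◇s

This is symmetry; the standard corresponding axiom is B: s → □◇s.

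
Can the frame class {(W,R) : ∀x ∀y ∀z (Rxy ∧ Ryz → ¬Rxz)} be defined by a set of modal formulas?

If a class were modally definable it would be closed under surjective bounded morphisms (Goldblatt–Thomason).
The 5-cycle (worlds w0,w1,w2,w3,w4 with w0→w1→w2→w3→w4→w0) is intransitive. Mapping every world to a single reflexive point • is a surjective bounded morphism; the reflexive point is not intransitive (R••∧R•• but R••).
Hence intransitivity is not modally definable.

Not definable by any modal formula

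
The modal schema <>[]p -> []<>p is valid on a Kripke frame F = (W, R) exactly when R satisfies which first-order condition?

convergence

Suppose ◇□p→□◇p is valid. Take Rxy, Rxz and set V(p)={w : Ryw}. Then □p at y so ◇□p at x, so □◇p at x, so ◇p at z, giving w with Rzw and Ryw.
Conversely, on a frame with convergence the schema holds at every world under every valuation.
So the correspondent is convergence.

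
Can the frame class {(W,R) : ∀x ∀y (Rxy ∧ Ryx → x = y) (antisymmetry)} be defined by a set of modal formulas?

If a class were modally definable it would be closed under surjective bounded morphisms (Goldblatt–Thomason).
The 6-cycle (worlds s,t,u,v,w,x with s→t→u→v→w→x→s) is antisymmetric. Sending even-indexed worlds to s and odd-indexed worlds to t is a surjective bounded morphism onto the two-world frame with s↔t, which is not antisymmetric.
So no modal formula (or set of formulas) defines exactly the antisymmetric frames.

No — not modally definable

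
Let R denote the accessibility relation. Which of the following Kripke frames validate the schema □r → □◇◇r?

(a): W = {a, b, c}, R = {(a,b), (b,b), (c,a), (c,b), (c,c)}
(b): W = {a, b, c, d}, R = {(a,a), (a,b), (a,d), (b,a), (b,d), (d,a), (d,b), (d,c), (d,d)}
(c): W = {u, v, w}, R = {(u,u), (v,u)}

Frame correspondent (Sahlqvist): ∀x ∀z (xRz → ∃w (xRw ∧ zR²w)) — i.e. a generalized confluence (Geach) condition.
(a): holds.
(b): fails — dRc but no w with dRw and cR²w.
(c): holds.
Valid on: (a), (c).

(a), (c)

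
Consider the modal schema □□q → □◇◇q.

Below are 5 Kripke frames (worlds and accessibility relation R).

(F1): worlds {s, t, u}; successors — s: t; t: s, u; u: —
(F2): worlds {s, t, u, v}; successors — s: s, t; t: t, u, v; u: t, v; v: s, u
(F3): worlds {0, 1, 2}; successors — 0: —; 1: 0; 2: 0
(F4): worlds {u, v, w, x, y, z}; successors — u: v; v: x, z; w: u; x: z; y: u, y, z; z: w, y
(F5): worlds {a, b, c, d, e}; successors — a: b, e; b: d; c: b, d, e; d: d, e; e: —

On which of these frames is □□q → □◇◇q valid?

This is the axiom for a generalized confluence (Geach) condition; its first-order frame correspondent is ∀x ∀z (xRz → ∃w (xR²w ∧ zR²w)).
(F1): fails — sRt but no w with sR²w and tR²w.
(F2): satisfies the condition.
(F3): fails — 1R0 but no w with 1R²w and 0R²w.
(F4): fails — wRu but no t with wR²t and uR²t.
(F5): fails — aRe but no w with aR²w and eR²w.

(F2)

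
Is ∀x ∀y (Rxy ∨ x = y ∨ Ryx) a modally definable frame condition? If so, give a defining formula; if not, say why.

Any modally definable frame class is closed under disjoint unions.
Take 2 disjoint single-world reflexive frames: each is trivially connected, but their disjoint union has 2 worlds with no edge between distinct components, so it is not connected.
So the class is not modally definable.

No — not modally definable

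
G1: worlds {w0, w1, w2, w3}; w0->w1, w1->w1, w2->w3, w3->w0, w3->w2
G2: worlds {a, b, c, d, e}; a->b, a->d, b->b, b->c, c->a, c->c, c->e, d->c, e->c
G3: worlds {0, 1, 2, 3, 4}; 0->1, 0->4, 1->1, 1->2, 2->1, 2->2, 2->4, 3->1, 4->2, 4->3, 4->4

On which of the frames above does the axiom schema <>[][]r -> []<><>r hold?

G2, G3

The schema corresponds to a generalized confluence (Geach) condition: forall x forall y forall z ((xRy & xRz) -> exists w (y R^2 w & z R^2 w)).
G1: fails — w3Rw0, w3Rw2 but no w with w0R²w and w2R²w.
G2: ✓.
G3: ✓.
Valid on: G2, G3.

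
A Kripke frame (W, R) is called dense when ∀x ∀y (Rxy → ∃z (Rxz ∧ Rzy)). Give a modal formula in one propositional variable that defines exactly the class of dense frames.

This is density; the standard corresponding axiom is C4: □□p → □p.

□□p → □p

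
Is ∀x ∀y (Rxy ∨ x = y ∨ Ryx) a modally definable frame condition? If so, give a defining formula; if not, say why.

Not modally definable

Any modally definable frame class is closed under disjoint unions.
Take 2 disjoint single-world reflexive frames: each is trivially connected, but their disjoint union has 2 worlds with no edge between distinct components, so it is not connected.
So the class is not modally definable.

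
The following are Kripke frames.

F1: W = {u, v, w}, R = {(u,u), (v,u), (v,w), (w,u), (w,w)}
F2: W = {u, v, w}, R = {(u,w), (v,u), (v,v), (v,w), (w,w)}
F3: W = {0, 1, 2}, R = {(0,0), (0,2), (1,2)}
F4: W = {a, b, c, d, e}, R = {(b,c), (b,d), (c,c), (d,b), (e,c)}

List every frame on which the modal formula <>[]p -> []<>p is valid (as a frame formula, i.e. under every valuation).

F1, F2

Frame correspondent (Sahlqvist): forall x forall y forall z (Rxy & Rxz -> exists w (Ryw & Rzw)) — i.e. convergence.
F1: holds.
F2: holds.
F3: fails — R00 and R02 but 0 and 2 have no common successor.
F4: fails — Rbc and Rbd but c and d have no common successor.
Valid on: F1, F2.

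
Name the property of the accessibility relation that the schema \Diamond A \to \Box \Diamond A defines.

the Euclidean property

Suppose ◇A→□◇A is valid. Take Rxy, Rxz and set V(A)={y}. Then ◇A at x, so □◇A at x, so ◇A at z, so some w with Rzw has A; w=y, i.e. Rzy. By symmetry of the argument, Ryz.
The converse is a direct semantic check.
Frame condition: \forall x \forall y \forall z (Rxy \wedge Rxz \to Ryz).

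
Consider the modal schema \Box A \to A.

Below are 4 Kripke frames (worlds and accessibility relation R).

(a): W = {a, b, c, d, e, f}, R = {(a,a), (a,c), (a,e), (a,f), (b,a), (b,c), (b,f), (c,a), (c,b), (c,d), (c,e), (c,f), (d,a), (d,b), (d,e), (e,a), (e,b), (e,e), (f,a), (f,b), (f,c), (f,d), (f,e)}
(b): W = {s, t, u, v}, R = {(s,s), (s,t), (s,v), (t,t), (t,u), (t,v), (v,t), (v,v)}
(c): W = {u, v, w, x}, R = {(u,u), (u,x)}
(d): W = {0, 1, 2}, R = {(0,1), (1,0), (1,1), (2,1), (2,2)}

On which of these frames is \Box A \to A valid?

none

The schema corresponds to reflexivity: \forall x Rxx.
(a): fails — world b does not see itself.
(b): fails — world u does not see itself.
(c): fails — world v does not see itself.
(d): fails — world 0 does not see itself.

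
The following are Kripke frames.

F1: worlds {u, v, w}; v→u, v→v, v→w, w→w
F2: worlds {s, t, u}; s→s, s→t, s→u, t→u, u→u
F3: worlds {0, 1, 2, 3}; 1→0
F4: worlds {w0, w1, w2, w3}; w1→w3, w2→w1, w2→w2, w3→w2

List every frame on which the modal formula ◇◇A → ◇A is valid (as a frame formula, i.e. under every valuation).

F1, F2, F3

Frame correspondent (Sahlqvist): ∀x ∀y ∀z (Rxy ∧ Ryz → Rxz) — i.e. transitivity.
F1: holds.
F2: holds.
F3: holds.
F4: fails — Rw3w2 and Rw2w1 but not Rw3w1.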